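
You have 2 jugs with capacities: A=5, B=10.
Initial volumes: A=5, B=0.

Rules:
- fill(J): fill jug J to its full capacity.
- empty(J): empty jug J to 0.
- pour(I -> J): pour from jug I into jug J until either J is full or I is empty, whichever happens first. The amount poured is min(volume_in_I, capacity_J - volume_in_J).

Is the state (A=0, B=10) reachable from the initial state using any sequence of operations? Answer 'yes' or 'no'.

Answer: yes

Derivation:
BFS from (A=5, B=0):
  1. empty(A) -> (A=0 B=0)
  2. fill(B) -> (A=0 B=10)
Target reached → yes.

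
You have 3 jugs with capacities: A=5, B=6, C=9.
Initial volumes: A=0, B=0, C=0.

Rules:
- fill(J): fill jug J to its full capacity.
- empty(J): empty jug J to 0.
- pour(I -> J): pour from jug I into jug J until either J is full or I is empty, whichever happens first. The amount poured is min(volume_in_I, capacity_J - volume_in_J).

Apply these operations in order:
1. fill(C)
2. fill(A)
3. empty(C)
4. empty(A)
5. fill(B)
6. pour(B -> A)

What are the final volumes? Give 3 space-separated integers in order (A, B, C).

Step 1: fill(C) -> (A=0 B=0 C=9)
Step 2: fill(A) -> (A=5 B=0 C=9)
Step 3: empty(C) -> (A=5 B=0 C=0)
Step 4: empty(A) -> (A=0 B=0 C=0)
Step 5: fill(B) -> (A=0 B=6 C=0)
Step 6: pour(B -> A) -> (A=5 B=1 C=0)

Answer: 5 1 0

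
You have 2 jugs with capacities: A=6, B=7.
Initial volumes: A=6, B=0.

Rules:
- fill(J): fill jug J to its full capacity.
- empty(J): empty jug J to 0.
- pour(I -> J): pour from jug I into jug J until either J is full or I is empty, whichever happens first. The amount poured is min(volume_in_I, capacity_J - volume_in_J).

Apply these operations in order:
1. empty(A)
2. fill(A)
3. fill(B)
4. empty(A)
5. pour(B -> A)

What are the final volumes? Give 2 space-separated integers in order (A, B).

Answer: 6 1

Derivation:
Step 1: empty(A) -> (A=0 B=0)
Step 2: fill(A) -> (A=6 B=0)
Step 3: fill(B) -> (A=6 B=7)
Step 4: empty(A) -> (A=0 B=7)
Step 5: pour(B -> A) -> (A=6 B=1)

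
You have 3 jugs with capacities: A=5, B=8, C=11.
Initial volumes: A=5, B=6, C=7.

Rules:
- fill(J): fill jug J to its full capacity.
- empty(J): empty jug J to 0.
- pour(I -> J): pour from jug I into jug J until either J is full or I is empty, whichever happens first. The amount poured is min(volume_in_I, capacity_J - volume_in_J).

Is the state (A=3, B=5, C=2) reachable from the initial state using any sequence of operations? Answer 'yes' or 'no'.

BFS explored all 368 reachable states.
Reachable set includes: (0,0,0), (0,0,1), (0,0,2), (0,0,3), (0,0,4), (0,0,5), (0,0,6), (0,0,7), (0,0,8), (0,0,9), (0,0,10), (0,0,11) ...
Target (A=3, B=5, C=2) not in reachable set → no.

Answer: no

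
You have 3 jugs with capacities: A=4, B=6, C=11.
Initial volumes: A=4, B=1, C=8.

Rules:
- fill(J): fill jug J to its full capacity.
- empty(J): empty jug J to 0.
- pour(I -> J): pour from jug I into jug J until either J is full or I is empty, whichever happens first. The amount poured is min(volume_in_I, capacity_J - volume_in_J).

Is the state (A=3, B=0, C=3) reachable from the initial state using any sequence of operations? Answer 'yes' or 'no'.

Answer: yes

Derivation:
BFS from (A=4, B=1, C=8):
  1. pour(A -> B) -> (A=0 B=5 C=8)
  2. fill(A) -> (A=4 B=5 C=8)
  3. pour(A -> B) -> (A=3 B=6 C=8)
  4. pour(B -> C) -> (A=3 B=3 C=11)
  5. empty(C) -> (A=3 B=3 C=0)
  6. pour(B -> C) -> (A=3 B=0 C=3)
Target reached → yes.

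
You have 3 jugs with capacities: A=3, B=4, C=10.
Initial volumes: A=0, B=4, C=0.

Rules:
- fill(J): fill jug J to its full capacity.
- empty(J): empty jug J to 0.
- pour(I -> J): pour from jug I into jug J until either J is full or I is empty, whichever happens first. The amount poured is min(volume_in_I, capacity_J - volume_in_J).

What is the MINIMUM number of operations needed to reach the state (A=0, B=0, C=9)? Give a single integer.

BFS from (A=0, B=4, C=0). One shortest path:
  1. fill(A) -> (A=3 B=4 C=0)
  2. empty(B) -> (A=3 B=0 C=0)
  3. fill(C) -> (A=3 B=0 C=10)
  4. pour(A -> B) -> (A=0 B=3 C=10)
  5. pour(C -> B) -> (A=0 B=4 C=9)
  6. empty(B) -> (A=0 B=0 C=9)
Reached target in 6 moves.

Answer: 6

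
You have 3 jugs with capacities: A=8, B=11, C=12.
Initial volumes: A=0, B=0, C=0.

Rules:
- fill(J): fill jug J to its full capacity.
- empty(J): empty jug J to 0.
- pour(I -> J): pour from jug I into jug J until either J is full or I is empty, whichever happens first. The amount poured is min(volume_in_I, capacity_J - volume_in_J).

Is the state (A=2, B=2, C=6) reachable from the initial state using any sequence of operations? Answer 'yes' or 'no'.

Answer: no

Derivation:
BFS explored all 634 reachable states.
Reachable set includes: (0,0,0), (0,0,1), (0,0,2), (0,0,3), (0,0,4), (0,0,5), (0,0,6), (0,0,7), (0,0,8), (0,0,9), (0,0,10), (0,0,11) ...
Target (A=2, B=2, C=6) not in reachable set → no.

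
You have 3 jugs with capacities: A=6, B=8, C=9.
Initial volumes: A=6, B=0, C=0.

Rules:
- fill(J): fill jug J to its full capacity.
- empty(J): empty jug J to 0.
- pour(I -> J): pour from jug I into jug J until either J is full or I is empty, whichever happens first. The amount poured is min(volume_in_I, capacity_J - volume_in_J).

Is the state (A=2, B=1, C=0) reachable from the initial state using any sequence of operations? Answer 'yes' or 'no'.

BFS from (A=6, B=0, C=0):
  1. empty(A) -> (A=0 B=0 C=0)
  2. fill(C) -> (A=0 B=0 C=9)
  3. pour(C -> B) -> (A=0 B=8 C=1)
  4. pour(B -> A) -> (A=6 B=2 C=1)
  5. empty(A) -> (A=0 B=2 C=1)
  6. pour(B -> A) -> (A=2 B=0 C=1)
  7. pour(C -> B) -> (A=2 B=1 C=0)
Target reached → yes.

Answer: yes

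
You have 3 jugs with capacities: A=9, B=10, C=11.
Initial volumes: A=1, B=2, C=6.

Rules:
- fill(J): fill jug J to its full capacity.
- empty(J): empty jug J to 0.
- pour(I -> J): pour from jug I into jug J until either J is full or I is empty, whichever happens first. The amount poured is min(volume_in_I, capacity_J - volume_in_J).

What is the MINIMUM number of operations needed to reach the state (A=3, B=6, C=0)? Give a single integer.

BFS from (A=1, B=2, C=6). One shortest path:
  1. pour(B -> A) -> (A=3 B=0 C=6)
  2. pour(C -> B) -> (A=3 B=6 C=0)
Reached target in 2 moves.

Answer: 2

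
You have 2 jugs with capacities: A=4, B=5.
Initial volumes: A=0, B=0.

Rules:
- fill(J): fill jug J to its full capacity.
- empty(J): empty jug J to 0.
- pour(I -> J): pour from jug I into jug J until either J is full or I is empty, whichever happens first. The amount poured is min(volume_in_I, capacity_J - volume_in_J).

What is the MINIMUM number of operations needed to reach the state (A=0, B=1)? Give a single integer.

Answer: 3

Derivation:
BFS from (A=0, B=0). One shortest path:
  1. fill(B) -> (A=0 B=5)
  2. pour(B -> A) -> (A=4 B=1)
  3. empty(A) -> (A=0 B=1)
Reached target in 3 moves.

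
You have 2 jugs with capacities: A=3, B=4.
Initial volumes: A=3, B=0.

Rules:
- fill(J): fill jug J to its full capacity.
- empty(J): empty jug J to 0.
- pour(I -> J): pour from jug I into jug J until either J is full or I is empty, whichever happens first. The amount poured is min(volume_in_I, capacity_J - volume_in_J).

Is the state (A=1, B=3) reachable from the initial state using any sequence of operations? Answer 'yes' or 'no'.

Answer: no

Derivation:
BFS explored all 14 reachable states.
Reachable set includes: (0,0), (0,1), (0,2), (0,3), (0,4), (1,0), (1,4), (2,0), (2,4), (3,0), (3,1), (3,2) ...
Target (A=1, B=3) not in reachable set → no.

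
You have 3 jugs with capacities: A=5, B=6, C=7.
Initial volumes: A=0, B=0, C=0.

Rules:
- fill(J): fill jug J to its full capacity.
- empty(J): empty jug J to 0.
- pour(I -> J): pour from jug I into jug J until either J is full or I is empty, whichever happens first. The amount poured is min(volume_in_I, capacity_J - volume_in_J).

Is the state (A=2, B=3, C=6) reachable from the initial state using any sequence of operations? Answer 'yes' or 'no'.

Answer: no

Derivation:
BFS explored all 216 reachable states.
Reachable set includes: (0,0,0), (0,0,1), (0,0,2), (0,0,3), (0,0,4), (0,0,5), (0,0,6), (0,0,7), (0,1,0), (0,1,1), (0,1,2), (0,1,3) ...
Target (A=2, B=3, C=6) not in reachable set → no.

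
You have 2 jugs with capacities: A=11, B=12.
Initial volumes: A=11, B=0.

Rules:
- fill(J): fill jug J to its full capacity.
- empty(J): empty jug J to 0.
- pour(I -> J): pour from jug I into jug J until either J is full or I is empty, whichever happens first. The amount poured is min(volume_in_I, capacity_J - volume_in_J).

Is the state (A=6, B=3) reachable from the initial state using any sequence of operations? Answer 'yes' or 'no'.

Answer: no

Derivation:
BFS explored all 46 reachable states.
Reachable set includes: (0,0), (0,1), (0,2), (0,3), (0,4), (0,5), (0,6), (0,7), (0,8), (0,9), (0,10), (0,11) ...
Target (A=6, B=3) not in reachable set → no.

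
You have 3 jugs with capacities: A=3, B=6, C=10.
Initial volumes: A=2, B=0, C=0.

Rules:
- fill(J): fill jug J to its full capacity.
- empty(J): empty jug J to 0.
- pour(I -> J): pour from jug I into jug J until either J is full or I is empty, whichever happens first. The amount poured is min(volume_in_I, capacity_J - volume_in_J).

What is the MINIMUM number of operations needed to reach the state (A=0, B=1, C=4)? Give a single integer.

BFS from (A=2, B=0, C=0). One shortest path:
  1. fill(B) -> (A=2 B=6 C=0)
  2. pour(A -> C) -> (A=0 B=6 C=2)
  3. fill(A) -> (A=3 B=6 C=2)
  4. pour(B -> C) -> (A=3 B=0 C=8)
  5. pour(A -> C) -> (A=1 B=0 C=10)
  6. pour(C -> B) -> (A=1 B=6 C=4)
  7. empty(B) -> (A=1 B=0 C=4)
  8. pour(A -> B) -> (A=0 B=1 C=4)
Reached target in 8 moves.

Answer: 8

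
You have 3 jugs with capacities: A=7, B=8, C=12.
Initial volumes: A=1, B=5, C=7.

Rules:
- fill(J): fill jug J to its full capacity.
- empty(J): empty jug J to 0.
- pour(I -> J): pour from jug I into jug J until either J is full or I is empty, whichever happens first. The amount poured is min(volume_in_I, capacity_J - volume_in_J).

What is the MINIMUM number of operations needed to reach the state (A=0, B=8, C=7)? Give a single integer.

Answer: 2

Derivation:
BFS from (A=1, B=5, C=7). One shortest path:
  1. empty(A) -> (A=0 B=5 C=7)
  2. fill(B) -> (A=0 B=8 C=7)
Reached target in 2 moves.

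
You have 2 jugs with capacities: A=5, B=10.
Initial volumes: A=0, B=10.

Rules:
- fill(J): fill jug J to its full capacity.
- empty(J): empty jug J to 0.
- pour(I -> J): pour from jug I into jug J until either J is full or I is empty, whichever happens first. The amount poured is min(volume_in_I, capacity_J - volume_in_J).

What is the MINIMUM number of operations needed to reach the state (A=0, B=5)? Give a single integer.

Answer: 2

Derivation:
BFS from (A=0, B=10). One shortest path:
  1. pour(B -> A) -> (A=5 B=5)
  2. empty(A) -> (A=0 B=5)
Reached target in 2 moves.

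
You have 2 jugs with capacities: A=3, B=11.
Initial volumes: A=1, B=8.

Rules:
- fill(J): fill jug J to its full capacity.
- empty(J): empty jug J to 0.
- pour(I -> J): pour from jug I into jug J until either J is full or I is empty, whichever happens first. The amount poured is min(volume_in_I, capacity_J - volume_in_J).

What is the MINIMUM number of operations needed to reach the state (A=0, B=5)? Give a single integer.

Answer: 3

Derivation:
BFS from (A=1, B=8). One shortest path:
  1. empty(A) -> (A=0 B=8)
  2. pour(B -> A) -> (A=3 B=5)
  3. empty(A) -> (A=0 B=5)
Reached target in 3 moves.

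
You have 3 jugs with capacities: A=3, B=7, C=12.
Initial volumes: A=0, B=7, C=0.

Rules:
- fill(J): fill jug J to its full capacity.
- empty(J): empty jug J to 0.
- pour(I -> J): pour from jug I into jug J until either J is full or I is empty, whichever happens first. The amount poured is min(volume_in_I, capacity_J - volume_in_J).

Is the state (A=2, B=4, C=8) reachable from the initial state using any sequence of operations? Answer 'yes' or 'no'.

BFS explored all 284 reachable states.
Reachable set includes: (0,0,0), (0,0,1), (0,0,2), (0,0,3), (0,0,4), (0,0,5), (0,0,6), (0,0,7), (0,0,8), (0,0,9), (0,0,10), (0,0,11) ...
Target (A=2, B=4, C=8) not in reachable set → no.

Answer: no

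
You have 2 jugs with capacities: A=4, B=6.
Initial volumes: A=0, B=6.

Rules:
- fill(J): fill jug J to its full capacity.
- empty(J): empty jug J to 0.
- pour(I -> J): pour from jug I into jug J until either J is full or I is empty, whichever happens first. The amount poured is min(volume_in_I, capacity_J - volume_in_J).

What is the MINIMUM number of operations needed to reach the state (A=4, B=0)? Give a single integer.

Answer: 2

Derivation:
BFS from (A=0, B=6). One shortest path:
  1. fill(A) -> (A=4 B=6)
  2. empty(B) -> (A=4 B=0)
Reached target in 2 moves.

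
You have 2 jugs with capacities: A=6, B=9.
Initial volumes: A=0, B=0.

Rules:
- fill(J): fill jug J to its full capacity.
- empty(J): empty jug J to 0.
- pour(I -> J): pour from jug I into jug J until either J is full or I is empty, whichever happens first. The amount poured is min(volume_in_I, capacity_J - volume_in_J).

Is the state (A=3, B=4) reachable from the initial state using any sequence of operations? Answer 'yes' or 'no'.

Answer: no

Derivation:
BFS explored all 10 reachable states.
Reachable set includes: (0,0), (0,3), (0,6), (0,9), (3,0), (3,9), (6,0), (6,3), (6,6), (6,9)
Target (A=3, B=4) not in reachable set → no.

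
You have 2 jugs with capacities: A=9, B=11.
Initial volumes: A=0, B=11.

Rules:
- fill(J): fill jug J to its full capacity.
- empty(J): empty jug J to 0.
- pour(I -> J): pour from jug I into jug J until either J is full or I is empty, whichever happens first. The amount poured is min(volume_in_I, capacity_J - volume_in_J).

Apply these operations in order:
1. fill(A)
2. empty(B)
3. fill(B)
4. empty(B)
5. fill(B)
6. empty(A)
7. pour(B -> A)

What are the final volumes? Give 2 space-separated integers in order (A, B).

Step 1: fill(A) -> (A=9 B=11)
Step 2: empty(B) -> (A=9 B=0)
Step 3: fill(B) -> (A=9 B=11)
Step 4: empty(B) -> (A=9 B=0)
Step 5: fill(B) -> (A=9 B=11)
Step 6: empty(A) -> (A=0 B=11)
Step 7: pour(B -> A) -> (A=9 B=2)

Answer: 9 2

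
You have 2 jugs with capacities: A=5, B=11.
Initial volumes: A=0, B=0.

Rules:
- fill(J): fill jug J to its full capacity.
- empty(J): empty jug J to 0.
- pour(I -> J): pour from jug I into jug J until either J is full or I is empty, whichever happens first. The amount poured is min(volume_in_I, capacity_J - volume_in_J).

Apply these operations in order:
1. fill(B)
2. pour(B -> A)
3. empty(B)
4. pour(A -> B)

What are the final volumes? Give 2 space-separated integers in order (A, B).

Answer: 0 5

Derivation:
Step 1: fill(B) -> (A=0 B=11)
Step 2: pour(B -> A) -> (A=5 B=6)
Step 3: empty(B) -> (A=5 B=0)
Step 4: pour(A -> B) -> (A=0 B=5)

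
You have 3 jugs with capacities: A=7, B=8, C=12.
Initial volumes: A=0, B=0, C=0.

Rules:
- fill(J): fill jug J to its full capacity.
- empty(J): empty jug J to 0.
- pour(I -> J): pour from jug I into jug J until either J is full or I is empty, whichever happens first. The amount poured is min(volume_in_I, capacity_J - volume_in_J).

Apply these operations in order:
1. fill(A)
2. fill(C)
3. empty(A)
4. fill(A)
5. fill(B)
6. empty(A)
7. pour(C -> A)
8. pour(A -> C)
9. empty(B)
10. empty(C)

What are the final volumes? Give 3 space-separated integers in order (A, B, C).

Answer: 0 0 0

Derivation:
Step 1: fill(A) -> (A=7 B=0 C=0)
Step 2: fill(C) -> (A=7 B=0 C=12)
Step 3: empty(A) -> (A=0 B=0 C=12)
Step 4: fill(A) -> (A=7 B=0 C=12)
Step 5: fill(B) -> (A=7 B=8 C=12)
Step 6: empty(A) -> (A=0 B=8 C=12)
Step 7: pour(C -> A) -> (A=7 B=8 C=5)
Step 8: pour(A -> C) -> (A=0 B=8 C=12)
Step 9: empty(B) -> (A=0 B=0 C=12)
Step 10: empty(C) -> (A=0 B=0 C=0)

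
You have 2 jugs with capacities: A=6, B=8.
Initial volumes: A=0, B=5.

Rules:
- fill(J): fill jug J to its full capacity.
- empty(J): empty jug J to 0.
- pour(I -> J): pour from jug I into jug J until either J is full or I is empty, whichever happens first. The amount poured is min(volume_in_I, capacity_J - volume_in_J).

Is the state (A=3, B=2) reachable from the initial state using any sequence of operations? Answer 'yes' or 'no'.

BFS explored all 28 reachable states.
Reachable set includes: (0,0), (0,1), (0,2), (0,3), (0,4), (0,5), (0,6), (0,7), (0,8), (1,0), (1,8), (2,0) ...
Target (A=3, B=2) not in reachable set → no.

Answer: no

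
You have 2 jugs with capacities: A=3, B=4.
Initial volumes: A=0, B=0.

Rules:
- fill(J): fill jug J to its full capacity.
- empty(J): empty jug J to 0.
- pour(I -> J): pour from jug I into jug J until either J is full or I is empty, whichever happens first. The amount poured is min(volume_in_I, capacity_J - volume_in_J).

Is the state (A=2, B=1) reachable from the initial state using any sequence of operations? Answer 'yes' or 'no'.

Answer: no

Derivation:
BFS explored all 14 reachable states.
Reachable set includes: (0,0), (0,1), (0,2), (0,3), (0,4), (1,0), (1,4), (2,0), (2,4), (3,0), (3,1), (3,2) ...
Target (A=2, B=1) not in reachable set → no.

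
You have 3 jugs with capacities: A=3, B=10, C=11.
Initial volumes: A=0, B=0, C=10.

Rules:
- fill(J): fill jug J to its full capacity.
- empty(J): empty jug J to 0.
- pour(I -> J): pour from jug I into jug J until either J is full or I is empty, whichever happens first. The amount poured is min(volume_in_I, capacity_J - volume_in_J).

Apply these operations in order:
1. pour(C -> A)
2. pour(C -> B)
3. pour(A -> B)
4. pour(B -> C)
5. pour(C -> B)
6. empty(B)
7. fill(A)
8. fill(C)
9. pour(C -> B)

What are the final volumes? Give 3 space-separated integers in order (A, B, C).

Answer: 3 10 1

Derivation:
Step 1: pour(C -> A) -> (A=3 B=0 C=7)
Step 2: pour(C -> B) -> (A=3 B=7 C=0)
Step 3: pour(A -> B) -> (A=0 B=10 C=0)
Step 4: pour(B -> C) -> (A=0 B=0 C=10)
Step 5: pour(C -> B) -> (A=0 B=10 C=0)
Step 6: empty(B) -> (A=0 B=0 C=0)
Step 7: fill(A) -> (A=3 B=0 C=0)
Step 8: fill(C) -> (A=3 B=0 C=11)
Step 9: pour(C -> B) -> (A=3 B=10 C=1)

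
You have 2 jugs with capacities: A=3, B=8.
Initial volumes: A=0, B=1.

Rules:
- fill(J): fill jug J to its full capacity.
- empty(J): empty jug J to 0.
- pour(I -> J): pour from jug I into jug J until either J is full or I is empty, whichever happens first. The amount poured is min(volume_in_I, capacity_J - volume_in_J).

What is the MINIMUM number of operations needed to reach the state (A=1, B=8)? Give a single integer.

Answer: 2

Derivation:
BFS from (A=0, B=1). One shortest path:
  1. pour(B -> A) -> (A=1 B=0)
  2. fill(B) -> (A=1 B=8)
Reached target in 2 moves.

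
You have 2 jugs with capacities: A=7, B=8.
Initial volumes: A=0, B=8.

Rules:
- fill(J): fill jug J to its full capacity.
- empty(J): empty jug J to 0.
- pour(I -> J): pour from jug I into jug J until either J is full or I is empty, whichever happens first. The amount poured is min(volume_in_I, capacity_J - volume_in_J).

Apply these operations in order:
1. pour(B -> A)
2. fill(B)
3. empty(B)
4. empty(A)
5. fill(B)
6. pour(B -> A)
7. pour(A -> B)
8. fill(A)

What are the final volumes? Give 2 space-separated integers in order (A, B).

Step 1: pour(B -> A) -> (A=7 B=1)
Step 2: fill(B) -> (A=7 B=8)
Step 3: empty(B) -> (A=7 B=0)
Step 4: empty(A) -> (A=0 B=0)
Step 5: fill(B) -> (A=0 B=8)
Step 6: pour(B -> A) -> (A=7 B=1)
Step 7: pour(A -> B) -> (A=0 B=8)
Step 8: fill(A) -> (A=7 B=8)

Answer: 7 8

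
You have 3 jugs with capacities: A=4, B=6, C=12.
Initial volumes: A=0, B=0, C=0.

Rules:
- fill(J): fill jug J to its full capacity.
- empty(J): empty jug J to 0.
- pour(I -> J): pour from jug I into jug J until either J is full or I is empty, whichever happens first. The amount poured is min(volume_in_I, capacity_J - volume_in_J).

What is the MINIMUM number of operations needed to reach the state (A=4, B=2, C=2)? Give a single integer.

BFS from (A=0, B=0, C=0). One shortest path:
  1. fill(C) -> (A=0 B=0 C=12)
  2. pour(C -> A) -> (A=4 B=0 C=8)
  3. empty(A) -> (A=0 B=0 C=8)
  4. pour(C -> B) -> (A=0 B=6 C=2)
  5. pour(B -> A) -> (A=4 B=2 C=2)
Reached target in 5 moves.

Answer: 5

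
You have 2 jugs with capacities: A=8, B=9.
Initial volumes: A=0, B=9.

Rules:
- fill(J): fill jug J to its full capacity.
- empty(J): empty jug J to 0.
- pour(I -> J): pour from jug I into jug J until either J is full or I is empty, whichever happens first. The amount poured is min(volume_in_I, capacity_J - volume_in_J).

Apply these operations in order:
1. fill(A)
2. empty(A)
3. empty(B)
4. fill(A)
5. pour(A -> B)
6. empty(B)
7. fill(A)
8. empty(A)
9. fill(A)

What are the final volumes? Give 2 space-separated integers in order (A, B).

Answer: 8 0

Derivation:
Step 1: fill(A) -> (A=8 B=9)
Step 2: empty(A) -> (A=0 B=9)
Step 3: empty(B) -> (A=0 B=0)
Step 4: fill(A) -> (A=8 B=0)
Step 5: pour(A -> B) -> (A=0 B=8)
Step 6: empty(B) -> (A=0 B=0)
Step 7: fill(A) -> (A=8 B=0)
Step 8: empty(A) -> (A=0 B=0)
Step 9: fill(A) -> (A=8 B=0)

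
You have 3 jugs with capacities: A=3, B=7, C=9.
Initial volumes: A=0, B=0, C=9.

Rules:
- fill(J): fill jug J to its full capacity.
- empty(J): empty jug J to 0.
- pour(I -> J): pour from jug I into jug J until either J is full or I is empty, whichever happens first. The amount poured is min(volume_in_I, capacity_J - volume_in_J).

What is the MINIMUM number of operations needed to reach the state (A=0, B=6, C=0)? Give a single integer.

Answer: 3

Derivation:
BFS from (A=0, B=0, C=9). One shortest path:
  1. pour(C -> A) -> (A=3 B=0 C=6)
  2. empty(A) -> (A=0 B=0 C=6)
  3. pour(C -> B) -> (A=0 B=6 C=0)
Reached target in 3 moves.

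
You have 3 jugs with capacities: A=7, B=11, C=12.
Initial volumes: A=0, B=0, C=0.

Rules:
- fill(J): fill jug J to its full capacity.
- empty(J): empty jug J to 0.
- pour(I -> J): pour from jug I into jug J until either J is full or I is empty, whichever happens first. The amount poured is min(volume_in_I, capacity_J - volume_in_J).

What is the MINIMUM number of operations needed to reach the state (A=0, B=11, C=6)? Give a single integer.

BFS from (A=0, B=0, C=0). One shortest path:
  1. fill(C) -> (A=0 B=0 C=12)
  2. pour(C -> A) -> (A=7 B=0 C=5)
  3. empty(A) -> (A=0 B=0 C=5)
  4. pour(C -> B) -> (A=0 B=5 C=0)
  5. fill(C) -> (A=0 B=5 C=12)
  6. pour(C -> B) -> (A=0 B=11 C=6)
Reached target in 6 moves.

Answer: 6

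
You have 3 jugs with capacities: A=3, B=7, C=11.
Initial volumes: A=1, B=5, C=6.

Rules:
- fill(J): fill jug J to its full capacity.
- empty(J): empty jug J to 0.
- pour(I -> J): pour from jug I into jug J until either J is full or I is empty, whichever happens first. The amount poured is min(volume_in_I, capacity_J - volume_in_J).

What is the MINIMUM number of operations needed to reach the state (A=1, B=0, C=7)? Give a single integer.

BFS from (A=1, B=5, C=6). One shortest path:
  1. fill(B) -> (A=1 B=7 C=6)
  2. empty(C) -> (A=1 B=7 C=0)
  3. pour(B -> C) -> (A=1 B=0 C=7)
Reached target in 3 moves.

Answer: 3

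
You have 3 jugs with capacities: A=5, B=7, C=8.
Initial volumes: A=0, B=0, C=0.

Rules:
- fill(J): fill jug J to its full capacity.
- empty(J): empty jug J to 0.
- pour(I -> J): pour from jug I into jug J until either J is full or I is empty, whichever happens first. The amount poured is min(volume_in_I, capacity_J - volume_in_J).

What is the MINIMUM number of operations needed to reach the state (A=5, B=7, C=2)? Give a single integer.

BFS from (A=0, B=0, C=0). One shortest path:
  1. fill(B) -> (A=0 B=7 C=0)
  2. pour(B -> A) -> (A=5 B=2 C=0)
  3. pour(B -> C) -> (A=5 B=0 C=2)
  4. fill(B) -> (A=5 B=7 C=2)
Reached target in 4 moves.

Answer: 4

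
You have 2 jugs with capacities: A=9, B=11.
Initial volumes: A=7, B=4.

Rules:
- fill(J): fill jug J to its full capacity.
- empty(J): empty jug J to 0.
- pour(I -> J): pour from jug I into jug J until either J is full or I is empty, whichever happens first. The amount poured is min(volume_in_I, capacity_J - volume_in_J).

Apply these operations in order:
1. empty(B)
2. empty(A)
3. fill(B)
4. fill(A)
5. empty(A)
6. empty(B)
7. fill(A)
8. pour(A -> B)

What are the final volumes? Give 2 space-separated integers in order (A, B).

Step 1: empty(B) -> (A=7 B=0)
Step 2: empty(A) -> (A=0 B=0)
Step 3: fill(B) -> (A=0 B=11)
Step 4: fill(A) -> (A=9 B=11)
Step 5: empty(A) -> (A=0 B=11)
Step 6: empty(B) -> (A=0 B=0)
Step 7: fill(A) -> (A=9 B=0)
Step 8: pour(A -> B) -> (A=0 B=9)

Answer: 0 9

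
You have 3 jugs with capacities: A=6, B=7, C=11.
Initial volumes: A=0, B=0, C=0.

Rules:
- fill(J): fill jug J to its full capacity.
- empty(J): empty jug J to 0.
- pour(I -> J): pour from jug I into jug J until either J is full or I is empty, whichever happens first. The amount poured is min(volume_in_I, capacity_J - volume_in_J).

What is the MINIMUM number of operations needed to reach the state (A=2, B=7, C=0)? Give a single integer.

Answer: 6

Derivation:
BFS from (A=0, B=0, C=0). One shortest path:
  1. fill(A) -> (A=6 B=0 C=0)
  2. fill(B) -> (A=6 B=7 C=0)
  3. pour(B -> C) -> (A=6 B=0 C=7)
  4. fill(B) -> (A=6 B=7 C=7)
  5. pour(A -> C) -> (A=2 B=7 C=11)
  6. empty(C) -> (A=2 B=7 C=0)
Reached target in 6 moves.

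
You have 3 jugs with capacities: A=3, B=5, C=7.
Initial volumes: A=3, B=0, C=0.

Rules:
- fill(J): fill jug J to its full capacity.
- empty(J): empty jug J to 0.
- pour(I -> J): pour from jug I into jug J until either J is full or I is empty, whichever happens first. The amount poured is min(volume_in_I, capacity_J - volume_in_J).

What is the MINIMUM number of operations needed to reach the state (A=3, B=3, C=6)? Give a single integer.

Answer: 6

Derivation:
BFS from (A=3, B=0, C=0). One shortest path:
  1. pour(A -> B) -> (A=0 B=3 C=0)
  2. fill(A) -> (A=3 B=3 C=0)
  3. pour(A -> C) -> (A=0 B=3 C=3)
  4. fill(A) -> (A=3 B=3 C=3)
  5. pour(A -> C) -> (A=0 B=3 C=6)
  6. fill(A) -> (A=3 B=3 C=6)
Reached target in 6 moves.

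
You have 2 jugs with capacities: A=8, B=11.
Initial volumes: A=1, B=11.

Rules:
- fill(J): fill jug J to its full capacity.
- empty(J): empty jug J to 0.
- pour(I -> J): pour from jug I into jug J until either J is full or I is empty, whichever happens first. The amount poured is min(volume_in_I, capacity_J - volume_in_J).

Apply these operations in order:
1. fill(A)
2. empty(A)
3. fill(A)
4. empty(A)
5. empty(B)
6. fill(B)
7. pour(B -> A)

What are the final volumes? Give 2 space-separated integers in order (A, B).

Answer: 8 3

Derivation:
Step 1: fill(A) -> (A=8 B=11)
Step 2: empty(A) -> (A=0 B=11)
Step 3: fill(A) -> (A=8 B=11)
Step 4: empty(A) -> (A=0 B=11)
Step 5: empty(B) -> (A=0 B=0)
Step 6: fill(B) -> (A=0 B=11)
Step 7: pour(B -> A) -> (A=8 B=3)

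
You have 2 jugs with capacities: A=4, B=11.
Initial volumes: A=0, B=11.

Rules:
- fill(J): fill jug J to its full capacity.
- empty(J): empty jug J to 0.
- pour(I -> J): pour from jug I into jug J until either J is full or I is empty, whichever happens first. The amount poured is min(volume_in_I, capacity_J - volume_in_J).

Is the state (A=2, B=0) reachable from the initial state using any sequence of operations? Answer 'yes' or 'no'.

Answer: yes

Derivation:
BFS from (A=0, B=11):
  1. pour(B -> A) -> (A=4 B=7)
  2. empty(A) -> (A=0 B=7)
  3. pour(B -> A) -> (A=4 B=3)
  4. empty(A) -> (A=0 B=3)
  5. pour(B -> A) -> (A=3 B=0)
  6. fill(B) -> (A=3 B=11)
  7. pour(B -> A) -> (A=4 B=10)
  8. empty(A) -> (A=0 B=10)
  9. pour(B -> A) -> (A=4 B=6)
  10. empty(A) -> (A=0 B=6)
  11. pour(B -> A) -> (A=4 B=2)
  12. empty(A) -> (A=0 B=2)
  13. pour(B -> A) -> (A=2 B=0)
Target reached → yes.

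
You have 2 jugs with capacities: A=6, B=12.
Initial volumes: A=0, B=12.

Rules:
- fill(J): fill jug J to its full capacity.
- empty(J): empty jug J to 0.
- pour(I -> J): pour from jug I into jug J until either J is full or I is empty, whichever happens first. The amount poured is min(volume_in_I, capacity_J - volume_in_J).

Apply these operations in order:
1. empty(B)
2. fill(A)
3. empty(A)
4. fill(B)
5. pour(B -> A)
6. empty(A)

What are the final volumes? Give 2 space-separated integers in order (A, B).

Step 1: empty(B) -> (A=0 B=0)
Step 2: fill(A) -> (A=6 B=0)
Step 3: empty(A) -> (A=0 B=0)
Step 4: fill(B) -> (A=0 B=12)
Step 5: pour(B -> A) -> (A=6 B=6)
Step 6: empty(A) -> (A=0 B=6)

Answer: 0 6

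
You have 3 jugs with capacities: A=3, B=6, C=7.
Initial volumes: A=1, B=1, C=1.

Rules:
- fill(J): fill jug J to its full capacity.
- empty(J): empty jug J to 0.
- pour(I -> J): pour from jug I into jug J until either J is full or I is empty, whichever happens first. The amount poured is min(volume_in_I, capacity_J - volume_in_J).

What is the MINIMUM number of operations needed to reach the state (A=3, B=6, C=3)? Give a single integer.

Answer: 4

Derivation:
BFS from (A=1, B=1, C=1). One shortest path:
  1. fill(A) -> (A=3 B=1 C=1)
  2. pour(C -> B) -> (A=3 B=2 C=0)
  3. fill(C) -> (A=3 B=2 C=7)
  4. pour(C -> B) -> (A=3 B=6 C=3)
Reached target in 4 moves.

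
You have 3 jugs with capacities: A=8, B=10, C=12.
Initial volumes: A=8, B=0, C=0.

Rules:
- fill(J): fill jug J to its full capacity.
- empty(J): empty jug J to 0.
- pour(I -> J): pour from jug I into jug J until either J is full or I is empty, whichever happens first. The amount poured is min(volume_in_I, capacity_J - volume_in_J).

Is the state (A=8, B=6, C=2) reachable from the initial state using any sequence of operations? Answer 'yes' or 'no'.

Answer: yes

Derivation:
BFS from (A=8, B=0, C=0):
  1. pour(A -> C) -> (A=0 B=0 C=8)
  2. fill(A) -> (A=8 B=0 C=8)
  3. pour(A -> C) -> (A=4 B=0 C=12)
  4. pour(C -> B) -> (A=4 B=10 C=2)
  5. pour(B -> A) -> (A=8 B=6 C=2)
Target reached → yes.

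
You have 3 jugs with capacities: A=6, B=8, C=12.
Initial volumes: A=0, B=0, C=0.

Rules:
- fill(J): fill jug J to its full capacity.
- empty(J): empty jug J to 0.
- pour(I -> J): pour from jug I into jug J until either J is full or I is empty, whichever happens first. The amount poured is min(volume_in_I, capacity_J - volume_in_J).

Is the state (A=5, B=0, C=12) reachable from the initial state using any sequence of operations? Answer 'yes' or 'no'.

BFS explored all 110 reachable states.
Reachable set includes: (0,0,0), (0,0,2), (0,0,4), (0,0,6), (0,0,8), (0,0,10), (0,0,12), (0,2,0), (0,2,2), (0,2,4), (0,2,6), (0,2,8) ...
Target (A=5, B=0, C=12) not in reachable set → no.

Answer: no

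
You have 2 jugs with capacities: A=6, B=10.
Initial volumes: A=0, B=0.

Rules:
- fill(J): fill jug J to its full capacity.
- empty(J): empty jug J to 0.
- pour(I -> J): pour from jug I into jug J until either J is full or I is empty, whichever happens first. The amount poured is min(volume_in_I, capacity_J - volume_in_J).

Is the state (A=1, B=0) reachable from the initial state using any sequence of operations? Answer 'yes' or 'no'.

BFS explored all 16 reachable states.
Reachable set includes: (0,0), (0,2), (0,4), (0,6), (0,8), (0,10), (2,0), (2,10), (4,0), (4,10), (6,0), (6,2) ...
Target (A=1, B=0) not in reachable set → no.

Answer: no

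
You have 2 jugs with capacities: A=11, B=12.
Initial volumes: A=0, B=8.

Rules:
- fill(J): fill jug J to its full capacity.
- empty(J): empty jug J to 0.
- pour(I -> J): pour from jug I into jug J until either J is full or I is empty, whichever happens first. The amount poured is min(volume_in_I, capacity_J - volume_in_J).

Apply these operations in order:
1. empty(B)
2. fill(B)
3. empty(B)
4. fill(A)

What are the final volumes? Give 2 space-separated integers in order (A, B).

Step 1: empty(B) -> (A=0 B=0)
Step 2: fill(B) -> (A=0 B=12)
Step 3: empty(B) -> (A=0 B=0)
Step 4: fill(A) -> (A=11 B=0)

Answer: 11 0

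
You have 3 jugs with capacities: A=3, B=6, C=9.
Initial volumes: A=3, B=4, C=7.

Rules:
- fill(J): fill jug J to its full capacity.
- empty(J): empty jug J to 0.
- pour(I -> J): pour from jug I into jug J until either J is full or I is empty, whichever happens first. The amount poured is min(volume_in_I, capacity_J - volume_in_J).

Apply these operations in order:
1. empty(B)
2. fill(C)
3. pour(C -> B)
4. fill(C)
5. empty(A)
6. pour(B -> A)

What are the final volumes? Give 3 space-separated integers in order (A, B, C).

Step 1: empty(B) -> (A=3 B=0 C=7)
Step 2: fill(C) -> (A=3 B=0 C=9)
Step 3: pour(C -> B) -> (A=3 B=6 C=3)
Step 4: fill(C) -> (A=3 B=6 C=9)
Step 5: empty(A) -> (A=0 B=6 C=9)
Step 6: pour(B -> A) -> (A=3 B=3 C=9)

Answer: 3 3 9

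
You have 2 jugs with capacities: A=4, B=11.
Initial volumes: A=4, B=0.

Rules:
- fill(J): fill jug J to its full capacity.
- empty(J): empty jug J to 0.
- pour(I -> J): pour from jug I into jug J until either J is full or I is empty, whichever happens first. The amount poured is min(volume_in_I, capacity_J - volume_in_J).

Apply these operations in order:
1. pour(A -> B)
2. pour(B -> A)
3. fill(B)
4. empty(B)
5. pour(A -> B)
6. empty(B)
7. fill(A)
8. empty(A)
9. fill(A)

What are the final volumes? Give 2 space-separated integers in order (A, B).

Step 1: pour(A -> B) -> (A=0 B=4)
Step 2: pour(B -> A) -> (A=4 B=0)
Step 3: fill(B) -> (A=4 B=11)
Step 4: empty(B) -> (A=4 B=0)
Step 5: pour(A -> B) -> (A=0 B=4)
Step 6: empty(B) -> (A=0 B=0)
Step 7: fill(A) -> (A=4 B=0)
Step 8: empty(A) -> (A=0 B=0)
Step 9: fill(A) -> (A=4 B=0)

Answer: 4 0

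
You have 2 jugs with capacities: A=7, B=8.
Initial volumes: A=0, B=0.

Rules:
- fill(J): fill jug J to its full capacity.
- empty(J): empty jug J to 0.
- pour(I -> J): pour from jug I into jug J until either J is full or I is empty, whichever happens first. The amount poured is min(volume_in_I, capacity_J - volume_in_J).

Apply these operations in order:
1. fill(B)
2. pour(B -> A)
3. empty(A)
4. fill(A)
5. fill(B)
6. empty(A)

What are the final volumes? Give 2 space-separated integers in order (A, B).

Answer: 0 8

Derivation:
Step 1: fill(B) -> (A=0 B=8)
Step 2: pour(B -> A) -> (A=7 B=1)
Step 3: empty(A) -> (A=0 B=1)
Step 4: fill(A) -> (A=7 B=1)
Step 5: fill(B) -> (A=7 B=8)
Step 6: empty(A) -> (A=0 B=8)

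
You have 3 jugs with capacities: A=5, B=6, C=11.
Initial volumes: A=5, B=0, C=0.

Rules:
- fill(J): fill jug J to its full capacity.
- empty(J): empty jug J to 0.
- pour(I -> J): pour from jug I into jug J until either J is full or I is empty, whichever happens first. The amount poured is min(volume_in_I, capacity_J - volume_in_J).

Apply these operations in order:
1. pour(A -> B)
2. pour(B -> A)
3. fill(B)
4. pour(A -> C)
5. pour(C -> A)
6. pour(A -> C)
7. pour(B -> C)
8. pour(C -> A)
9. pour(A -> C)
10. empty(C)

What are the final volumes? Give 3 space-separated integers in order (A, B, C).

Step 1: pour(A -> B) -> (A=0 B=5 C=0)
Step 2: pour(B -> A) -> (A=5 B=0 C=0)
Step 3: fill(B) -> (A=5 B=6 C=0)
Step 4: pour(A -> C) -> (A=0 B=6 C=5)
Step 5: pour(C -> A) -> (A=5 B=6 C=0)
Step 6: pour(A -> C) -> (A=0 B=6 C=5)
Step 7: pour(B -> C) -> (A=0 B=0 C=11)
Step 8: pour(C -> A) -> (A=5 B=0 C=6)
Step 9: pour(A -> C) -> (A=0 B=0 C=11)
Step 10: empty(C) -> (A=0 B=0 C=0)

Answer: 0 0 0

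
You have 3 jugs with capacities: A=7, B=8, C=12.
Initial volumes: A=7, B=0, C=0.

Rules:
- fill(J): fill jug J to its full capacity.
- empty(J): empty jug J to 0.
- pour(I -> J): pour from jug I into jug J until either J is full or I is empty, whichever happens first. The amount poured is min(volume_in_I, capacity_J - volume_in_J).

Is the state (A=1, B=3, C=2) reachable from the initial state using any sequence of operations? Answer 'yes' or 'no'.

Answer: no

Derivation:
BFS explored all 474 reachable states.
Reachable set includes: (0,0,0), (0,0,1), (0,0,2), (0,0,3), (0,0,4), (0,0,5), (0,0,6), (0,0,7), (0,0,8), (0,0,9), (0,0,10), (0,0,11) ...
Target (A=1, B=3, C=2) not in reachable set → no.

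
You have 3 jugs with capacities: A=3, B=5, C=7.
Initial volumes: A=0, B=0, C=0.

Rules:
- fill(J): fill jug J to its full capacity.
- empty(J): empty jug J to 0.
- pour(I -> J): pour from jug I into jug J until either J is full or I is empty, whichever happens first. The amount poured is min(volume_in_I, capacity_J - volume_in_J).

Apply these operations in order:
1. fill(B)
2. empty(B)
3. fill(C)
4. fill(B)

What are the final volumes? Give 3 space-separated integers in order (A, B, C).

Step 1: fill(B) -> (A=0 B=5 C=0)
Step 2: empty(B) -> (A=0 B=0 C=0)
Step 3: fill(C) -> (A=0 B=0 C=7)
Step 4: fill(B) -> (A=0 B=5 C=7)

Answer: 0 5 7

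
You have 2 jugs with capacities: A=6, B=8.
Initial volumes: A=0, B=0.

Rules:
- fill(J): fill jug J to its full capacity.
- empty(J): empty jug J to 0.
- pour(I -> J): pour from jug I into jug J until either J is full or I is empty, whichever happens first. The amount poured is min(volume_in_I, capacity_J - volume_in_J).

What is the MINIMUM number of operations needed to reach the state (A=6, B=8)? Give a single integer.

Answer: 2

Derivation:
BFS from (A=0, B=0). One shortest path:
  1. fill(A) -> (A=6 B=0)
  2. fill(B) -> (A=6 B=8)
Reached target in 2 moves.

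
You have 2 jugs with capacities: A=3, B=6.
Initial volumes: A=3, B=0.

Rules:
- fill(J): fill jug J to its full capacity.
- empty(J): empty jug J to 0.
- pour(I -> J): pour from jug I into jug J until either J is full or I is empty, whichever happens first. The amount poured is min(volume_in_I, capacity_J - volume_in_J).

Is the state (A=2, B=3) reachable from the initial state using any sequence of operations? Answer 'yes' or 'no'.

Answer: no

Derivation:
BFS explored all 6 reachable states.
Reachable set includes: (0,0), (0,3), (0,6), (3,0), (3,3), (3,6)
Target (A=2, B=3) not in reachable set → no.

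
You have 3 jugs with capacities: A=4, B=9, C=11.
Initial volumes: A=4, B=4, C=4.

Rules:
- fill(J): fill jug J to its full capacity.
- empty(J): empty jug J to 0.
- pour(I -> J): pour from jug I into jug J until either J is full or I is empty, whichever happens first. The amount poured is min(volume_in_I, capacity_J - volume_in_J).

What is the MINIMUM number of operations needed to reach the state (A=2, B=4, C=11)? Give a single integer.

BFS from (A=4, B=4, C=4). One shortest path:
  1. fill(B) -> (A=4 B=9 C=4)
  2. empty(C) -> (A=4 B=9 C=0)
  3. pour(B -> C) -> (A=4 B=0 C=9)
  4. pour(A -> B) -> (A=0 B=4 C=9)
  5. fill(A) -> (A=4 B=4 C=9)
  6. pour(A -> C) -> (A=2 B=4 C=11)
Reached target in 6 moves.

Answer: 6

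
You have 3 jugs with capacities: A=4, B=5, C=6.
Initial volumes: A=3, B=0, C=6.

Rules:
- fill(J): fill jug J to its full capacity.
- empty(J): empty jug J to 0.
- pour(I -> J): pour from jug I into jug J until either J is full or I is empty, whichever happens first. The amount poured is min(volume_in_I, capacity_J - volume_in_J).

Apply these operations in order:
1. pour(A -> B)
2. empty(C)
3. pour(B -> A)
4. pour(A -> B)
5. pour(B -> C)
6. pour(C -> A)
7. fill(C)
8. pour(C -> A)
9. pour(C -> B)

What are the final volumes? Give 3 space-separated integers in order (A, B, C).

Answer: 4 5 0

Derivation:
Step 1: pour(A -> B) -> (A=0 B=3 C=6)
Step 2: empty(C) -> (A=0 B=3 C=0)
Step 3: pour(B -> A) -> (A=3 B=0 C=0)
Step 4: pour(A -> B) -> (A=0 B=3 C=0)
Step 5: pour(B -> C) -> (A=0 B=0 C=3)
Step 6: pour(C -> A) -> (A=3 B=0 C=0)
Step 7: fill(C) -> (A=3 B=0 C=6)
Step 8: pour(C -> A) -> (A=4 B=0 C=5)
Step 9: pour(C -> B) -> (A=4 B=5 C=0)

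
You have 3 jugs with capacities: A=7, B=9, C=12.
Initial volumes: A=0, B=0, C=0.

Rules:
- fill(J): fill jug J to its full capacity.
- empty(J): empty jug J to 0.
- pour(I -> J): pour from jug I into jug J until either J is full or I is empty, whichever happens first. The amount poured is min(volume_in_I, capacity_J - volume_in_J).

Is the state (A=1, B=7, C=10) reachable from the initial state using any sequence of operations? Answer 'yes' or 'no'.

BFS explored all 512 reachable states.
Reachable set includes: (0,0,0), (0,0,1), (0,0,2), (0,0,3), (0,0,4), (0,0,5), (0,0,6), (0,0,7), (0,0,8), (0,0,9), (0,0,10), (0,0,11) ...
Target (A=1, B=7, C=10) not in reachable set → no.

Answer: no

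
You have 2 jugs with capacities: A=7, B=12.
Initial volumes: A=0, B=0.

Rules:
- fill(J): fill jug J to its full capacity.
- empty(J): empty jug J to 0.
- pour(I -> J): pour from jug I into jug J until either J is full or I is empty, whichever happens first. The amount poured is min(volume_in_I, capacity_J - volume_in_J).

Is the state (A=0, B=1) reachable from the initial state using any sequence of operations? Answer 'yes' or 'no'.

BFS from (A=0, B=0):
  1. fill(B) -> (A=0 B=12)
  2. pour(B -> A) -> (A=7 B=5)
  3. empty(A) -> (A=0 B=5)
  4. pour(B -> A) -> (A=5 B=0)
  5. fill(B) -> (A=5 B=12)
  6. pour(B -> A) -> (A=7 B=10)
  7. empty(A) -> (A=0 B=10)
  8. pour(B -> A) -> (A=7 B=3)
  9. empty(A) -> (A=0 B=3)
  10. pour(B -> A) -> (A=3 B=0)
  11. fill(B) -> (A=3 B=12)
  12. pour(B -> A) -> (A=7 B=8)
  13. empty(A) -> (A=0 B=8)
  14. pour(B -> A) -> (A=7 B=1)
  15. empty(A) -> (A=0 B=1)
Target reached → yes.

Answer: yes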